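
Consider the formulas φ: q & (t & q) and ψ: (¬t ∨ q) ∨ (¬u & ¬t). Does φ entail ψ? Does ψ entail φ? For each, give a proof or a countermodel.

(⟹) Assume the antecedent. If u is true, the antecedent forces (u = T, q = T, t = T), and (¬t ∨ q) ∨ (¬u & ¬t) holds there. If u is false, the antecedent forces (u = F, q = T, t = T), and (¬t ∨ q) ∨ (¬u & ¬t) holds there. Either way (¬t ∨ q) ∨ (¬u & ¬t) holds.

(⟸) This fails. Under u = F, q = F, t = F, the left side is false but the right side is true.

Not equivalent: only (⇒) holds.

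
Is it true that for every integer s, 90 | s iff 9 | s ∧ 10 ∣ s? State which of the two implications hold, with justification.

(⇒) If 90 ∣ s, write s = 90q. Since 90 = 10·9, s = 9·(10q), so 9 ∣ s; and since 90 = 9·10, s = 10·(9q), so 10 ∣ s.

(⇐) Suppose 9 ∣ s and 10 ∣ s. Any common multiple of 9 and 10 is a multiple of their lcm; here gcd(9, 10) = 1, so lcm(9, 10) = 9·10 = 90, so 90 ∣ s.

The biconditional holds.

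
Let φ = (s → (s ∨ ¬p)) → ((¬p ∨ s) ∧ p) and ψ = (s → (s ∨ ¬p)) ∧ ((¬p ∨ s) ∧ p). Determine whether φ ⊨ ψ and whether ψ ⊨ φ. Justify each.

(⟸) Assume the antecedent. If s is true, the antecedent forces (s = T, p = T), and the consequent holds there. If s is false, the antecedent cannot hold. Either way the consequent holds.

(⟹) Assume the antecedent. If s is true, the antecedent forces (s = T, p = T), and the consequent holds there. If s is false, the antecedent cannot hold. Either way the consequent holds.

The biconditional holds.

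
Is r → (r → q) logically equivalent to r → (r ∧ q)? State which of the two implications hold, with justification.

Forward direction. Assume the antecedent. If r is true, the antecedent forces (r = T, q = T), and r → (r ∧ q) holds there. If r is false, r → (r ∧ q) reduces to true regardless of the other variables. Either way r → (r ∧ q) holds.

Converse. Assume the antecedent. If r is true, the antecedent forces (r = T, q = T), and r → (r → q) holds there. If r is false, r → (r → q) reduces to true regardless of the other variables. Either way r → (r → q) holds.

Both directions hold.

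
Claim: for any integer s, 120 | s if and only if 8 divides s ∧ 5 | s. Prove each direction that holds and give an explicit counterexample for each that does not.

[⇐] This fails: take s = 40. Both 8 ∣ 40 and 5 ∣ 40, yet 40 is not a multiple of 120 (since 40 = 0·120 + 40), so 120 ∤ 40.

[⇒] If 120 ∣ s, write s = 120q. Since 120 = 15·8, s = 8·(15q), so 8 ∣ s; and since 120 = 24·5, s = 5·(24q), so 5 ∣ s.

(⇒) holds; (⇐) fails.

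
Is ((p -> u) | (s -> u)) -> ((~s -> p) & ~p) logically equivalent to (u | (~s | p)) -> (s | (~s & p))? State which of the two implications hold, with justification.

Only the forward direction holds.

(⇒) Assume the antecedent. If u is true, the antecedent forces (u = T, s = T, p = F), and the consequent holds there. If u is false, the antecedent forces (u = F, s = T, p = F) or (u = F, s = T, p = T), and the consequent holds there. Either way the consequent holds.

(⇐) This fails. Under u = F, s = F, p = T, the left side is false but the right side is true.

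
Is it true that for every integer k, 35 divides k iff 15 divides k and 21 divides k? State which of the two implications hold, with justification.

(⟹) This fails: take k = 35. Certainly 35 ∣ 35, but 15 ∤ 35.

(⟸) Suppose 15 ∣ k and 21 ∣ k. Any common multiple of 15 and 21 is a multiple of their lcm; here lcm(15, 21) = 15·21/gcd(15, 21) = 315/3 = 105, so 105 ∣ k. Since 35 ∣ 105, it follows that 35 ∣ k.

Only the reverse direction holds.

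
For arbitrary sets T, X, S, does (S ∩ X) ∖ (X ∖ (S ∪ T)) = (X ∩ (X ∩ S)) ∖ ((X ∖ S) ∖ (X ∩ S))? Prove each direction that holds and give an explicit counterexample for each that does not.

Forward inclusion. Let x ∈ (S ∩ X) ∖ (X ∖ (S ∪ T)). Then either x ∈ X ∩ S and x ∉ T; or x ∈ T ∩ X ∩ S. In each case x ∈ (X ∩ (X ∩ S)) ∖ ((X ∖ S) ∖ (X ∩ S)), so (S ∩ X) ∖ (X ∖ (S ∪ T)) ⊆ (X ∩ (X ∩ S)) ∖ ((X ∖ S) ∖ (X ∩ S)).

Reverse inclusion. Let x ∈ (X ∩ (X ∩ S)) ∖ ((X ∖ S) ∖ (X ∩ S)). Then either x ∈ X ∩ S and x ∉ T; or x ∈ T ∩ X ∩ S. In each case x ∈ (S ∩ X) ∖ (X ∖ (S ∪ T)), so (X ∩ (X ∩ S)) ∖ ((X ∖ S) ∖ (X ∩ S)) ⊆ (S ∩ X) ∖ (X ∖ (S ∪ T)).

The two sets are equal.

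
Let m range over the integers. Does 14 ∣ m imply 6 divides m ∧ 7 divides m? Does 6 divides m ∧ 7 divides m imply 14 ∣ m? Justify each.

Only the reverse direction holds.

(⇐) Suppose 6 ∣ m and 7 ∣ m. Any common multiple of 6 and 7 is a multiple of their lcm; here gcd(6, 7) = 1, so lcm(6, 7) = 6·7 = 42, so 42 ∣ m. Since 14 ∣ 42, it follows that 14 ∣ m.

(⇒) This fails: take m = 14. Certainly 14 ∣ 14, but 6 ∤ 14.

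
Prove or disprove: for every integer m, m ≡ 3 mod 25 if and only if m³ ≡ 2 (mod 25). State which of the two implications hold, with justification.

[⇐] Suppose m³ ≡ 2 (mod 25). The only residue r in {0, …, 24} with r³ ≡ 2 (mod 25) is r = 3, so m ≡ 3 (mod 25).

[⇒] Suppose m ≡ 3 mod 25. Write m = 25j + 3. Then (25j + 3)³ = 15625j³ + 5625j² + 675j + 27 = 25(625j³ + 225j² + 27j + 1) + 2, so m³ ≡ 2 (mod 25).

Both directions hold.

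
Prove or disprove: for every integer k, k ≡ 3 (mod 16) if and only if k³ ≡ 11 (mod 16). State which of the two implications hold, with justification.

Both directions hold; the statement is true.

Forward direction. Suppose k ≡ 3 (mod 16). Write k = 16j + 3. Then (16j + 3)³ = 4096j³ + 2304j² + 432j + 27 = 16(256j³ + 144j² + 27j + 1) + 11, so k³ ≡ 11 (mod 16).

Converse. Suppose k³ ≡ 11 (mod 16). The only residue r in {0, …, 15} with r³ ≡ 11 (mod 16) is r = 3, so k ≡ 3 (mod 16).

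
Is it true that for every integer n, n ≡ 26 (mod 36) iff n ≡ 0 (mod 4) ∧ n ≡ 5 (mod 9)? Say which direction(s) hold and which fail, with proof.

Neither direction holds.

(⇒) This fails: n = 26 gives 26 ≡ 26 (mod 36) but 26 ≡ 2 (mod 4), so the conjunction on the right does not hold.

(⇐) This fails: n = 32 satisfies both congruences on the right (32 ≡ 0 mod 4 and 32 ≡ 5 mod 9) yet 32 ≡ 32 (mod 36), not 26.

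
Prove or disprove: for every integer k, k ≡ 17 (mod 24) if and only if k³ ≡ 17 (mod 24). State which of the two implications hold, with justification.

Both directions hold; the statement is true.

Forward direction. Suppose k ≡ 17 (mod 24). Write k = 24j + 17. Then (24j + 17)³ = 13824j³ + 29376j² + 20808j + 4913 = 24(576j³ + 1224j² + 867j + 204) + 17, so k³ ≡ 17 (mod 24).

Converse. Suppose k³ ≡ 17 (mod 24). The only residue r in {0, …, 23} with r³ ≡ 17 (mod 24) is r = 17, so k ≡ 17 (mod 24).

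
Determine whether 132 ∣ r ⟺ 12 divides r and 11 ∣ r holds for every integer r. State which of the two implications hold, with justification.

Equivalent; both directions hold.

Forward direction. If 132 ∣ r, write r = 132q. Since 132 = 11·12, r = 12·(11q), so 12 ∣ r; and since 132 = 12·11, r = 11·(12q), so 11 ∣ r.

Converse. Suppose 12 ∣ r and 11 ∣ r. Any common multiple of 12 and 11 is a multiple of their lcm; here gcd(12, 11) = 1, so lcm(12, 11) = 12·11 = 132, so 132 ∣ r.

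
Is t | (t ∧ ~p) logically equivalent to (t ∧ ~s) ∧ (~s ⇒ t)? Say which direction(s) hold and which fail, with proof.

(←) Assume the antecedent. If t is true, t | (t ∧ ~p) reduces to true regardless of the other variables. If t is false, the antecedent cannot hold. Either way t | (t ∧ ~p) holds.

(→) This fails. Under t = T, p = F, s = T, the left side is true but the right side is false.

(⇒) fails; (⇐) holds.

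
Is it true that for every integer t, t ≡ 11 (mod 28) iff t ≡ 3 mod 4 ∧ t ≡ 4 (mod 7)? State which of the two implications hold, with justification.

[⇐] If t ≡ 3 (mod 4) and t ≡ 4 (mod 7), then by the Chinese remainder theorem t ≡ 11 (mod 28). This is exactly t ≡ 11 (mod 28).

[⇒] Suppose t ≡ 11 (mod 28); write t = 28j + 11. Since 4 ∣ 28, reducing mod 4 gives t ≡ 11 ≡ 3 (mod 4); since 7 ∣ 28, reducing mod 7 gives t ≡ 11 ≡ 4 (mod 7).

Both directions hold; the statement is true.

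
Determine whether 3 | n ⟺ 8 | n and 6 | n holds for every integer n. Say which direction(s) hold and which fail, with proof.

Forward direction. This fails: take n = 3. Certainly 3 ∣ 3, but 8 ∤ 3.

Converse. Suppose 8 ∣ n and 6 ∣ n. Any common multiple of 8 and 6 is a multiple of their lcm; here lcm(8, 6) = 8·6/gcd(8, 6) = 48/2 = 24, so 24 ∣ n. Since 3 ∣ 24, it follows that 3 ∣ n.

(⇒) fails; (⇐) holds.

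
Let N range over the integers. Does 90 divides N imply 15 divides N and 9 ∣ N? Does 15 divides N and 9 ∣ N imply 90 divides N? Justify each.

[⇒] If 90 ∣ N, write N = 90q. Since 90 = 6·15, N = 15·(6q), so 15 ∣ N; and since 90 = 10·9, N = 9·(10q), so 9 ∣ N.

[⇐] This fails: take N = 45. Both 15 ∣ 45 and 9 ∣ 45, yet 45 is not a multiple of 90 (since 45 = 0·90 + 45), so 90 ∤ 45.

(⇒) holds; (⇐) fails.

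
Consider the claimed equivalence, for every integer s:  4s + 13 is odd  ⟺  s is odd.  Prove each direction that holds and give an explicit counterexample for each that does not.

The forward direction fails; the converse holds.

(⟹) This fails: take s = 4. Then 4s + 13 = 29, which is odd, yet s = 4 is even, not odd.

(⟸) Suppose s is odd. Since 4 is even, 4s is even for every s, so 4s + 13 has the same parity as 13, which is odd. Hence 4s + 13 is odd.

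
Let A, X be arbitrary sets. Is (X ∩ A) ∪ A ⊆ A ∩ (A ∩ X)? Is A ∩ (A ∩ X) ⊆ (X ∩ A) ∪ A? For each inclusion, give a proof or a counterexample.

(⊆) This inclusion fails. Take A = {1}, X = ∅; then 1 ∈ (X ∩ A) ∪ A but 1 ∉ A ∩ (A ∩ X).

(⊇) Let x ∈ A ∩ (A ∩ X). Then x ∈ A ∩ X, from which x ∈ (X ∩ A) ∪ A.

(⊆) fails; (⊇) holds.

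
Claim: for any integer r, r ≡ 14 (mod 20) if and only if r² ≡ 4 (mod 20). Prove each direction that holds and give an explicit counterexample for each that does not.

[⇒] This fails: take r = 14. Then 14 ≡ 14 (mod 20), but 14² = 196 ≡ 16 (mod 20), not 4.

[⇐] This fails: take r = 2. Then 2² = 4 ≡ 4 (mod 20), yet 2 ≡ 2 (mod 20), not 14.

Both directions fail.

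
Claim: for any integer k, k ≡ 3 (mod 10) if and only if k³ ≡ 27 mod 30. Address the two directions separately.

Only the converse holds.

(⟸) The residues r modulo 30 with r³ ≡ 27 (mod 30) are exactly {3}, and each is ≡ 3 (mod 10).

(⟹) This fails: take k = 13. Then 13 ≡ 3 (mod 10), but 13³ = 2197 ≡ 7 (mod 30), not 27.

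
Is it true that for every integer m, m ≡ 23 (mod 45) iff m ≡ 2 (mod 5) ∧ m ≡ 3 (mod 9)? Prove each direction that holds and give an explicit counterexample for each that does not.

(⇒) fails and (⇐) fails.

Forward direction. This fails: m = 23 gives 23 ≡ 23 (mod 45) but 23 ≡ 3 (mod 5), so the conjunction on the right does not hold.

Converse. This fails: m = 12 satisfies both congruences on the right (12 ≡ 2 mod 5 and 12 ≡ 3 mod 9) yet 12 ≡ 12 (mod 45), not 23.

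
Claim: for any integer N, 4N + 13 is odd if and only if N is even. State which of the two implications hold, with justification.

Only the converse holds.

(←) Suppose N is even. Since 4 is even, 4N is even for every N, so 4N + 13 has the same parity as 13, which is odd. Hence 4N + 13 is odd.

(→) This fails: take N = 3. Then 4N + 13 = 25, which is odd, yet N = 3 is odd, not even.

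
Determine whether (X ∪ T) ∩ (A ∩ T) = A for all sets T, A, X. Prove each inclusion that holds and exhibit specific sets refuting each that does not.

Only the forward inclusion holds.

Reverse inclusion. This inclusion fails. Take T = ∅, A = {1}, X = ∅; then 1 ∈ A but 1 ∉ (X ∪ T) ∩ (A ∩ T).

Forward inclusion. Let x ∈ (X ∪ T) ∩ (A ∩ T). Then either x ∈ T ∩ A and x ∉ X; or x ∈ T ∩ A ∩ X. In each case x ∈ A, so (X ∪ T) ∩ (A ∩ T) ⊆ A.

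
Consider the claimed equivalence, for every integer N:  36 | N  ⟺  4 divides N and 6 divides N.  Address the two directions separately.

Not equivalent: only (⇒) holds.

[⇒] If 36 ∣ N, write N = 36q. Since 36 = 9·4, N = 4·(9q), so 4 ∣ N; and since 36 = 6·6, N = 6·(6q), so 6 ∣ N.

[⇐] This fails: take N = 12. Both 4 ∣ 12 and 6 ∣ 12, yet 12 is not a multiple of 36 (since 12 = 0·36 + 12), so 36 ∤ 12.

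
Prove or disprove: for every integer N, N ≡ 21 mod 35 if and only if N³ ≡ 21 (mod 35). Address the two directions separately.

(⇐) Suppose N³ ≡ 21 (mod 35). The only residue r in {0, …, 34} with r³ ≡ 21 (mod 35) is r = 21, so N ≡ 21 (mod 35).

(⇒) Suppose N ≡ 21 mod 35. Write N = 35j + 21. Then (35j + 21)³ = 42875j³ + 77175j² + 46305j + 9261 = 35(1225j³ + 2205j² + 1323j + 264) + 21, so N³ ≡ 21 (mod 35).

Both directions hold.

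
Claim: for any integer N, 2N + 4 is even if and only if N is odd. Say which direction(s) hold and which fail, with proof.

(⇒) This fails: take N = 2. Then 2N + 4 = 8, which is even, yet N = 2 is even, not odd.

(⇐) Suppose N is odd. Since 2 is even, 2N is even for every N, so 2N + 4 has the same parity as 4, which is even. Hence 2N + 4 is even.

Not equivalent: only (⇐) holds.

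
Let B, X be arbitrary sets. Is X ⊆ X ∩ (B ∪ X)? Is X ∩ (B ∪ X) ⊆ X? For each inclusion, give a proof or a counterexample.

Both inclusions hold.

(⟹) Let x ∈ X. Then either x ∈ X and x ∉ B; or x ∈ B ∩ X. In each case x ∈ X ∩ (B ∪ X), so X ⊆ X ∩ (B ∪ X).

(⟸) Let x ∈ X ∩ (B ∪ X). Then either x ∈ X and x ∉ B; or x ∈ B ∩ X. In each case x ∈ X, so X ∩ (B ∪ X) ⊆ X.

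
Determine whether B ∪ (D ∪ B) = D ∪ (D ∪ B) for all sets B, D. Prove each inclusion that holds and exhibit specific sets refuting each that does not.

(⊆) Let x ∈ B ∪ (D ∪ B). Then either x ∈ B and x ∉ D; or x ∈ D and x ∉ B; or x ∈ B ∩ D. In each case x ∈ D ∪ (D ∪ B), so B ∪ (D ∪ B) ⊆ D ∪ (D ∪ B).

(⊇) Let x ∈ D ∪ (D ∪ B). Then either x ∈ B and x ∉ D; or x ∈ D and x ∉ B; or x ∈ B ∩ D. In each case x ∈ B ∪ (D ∪ B), so D ∪ (D ∪ B) ⊆ B ∪ (D ∪ B).

The two sets are equal.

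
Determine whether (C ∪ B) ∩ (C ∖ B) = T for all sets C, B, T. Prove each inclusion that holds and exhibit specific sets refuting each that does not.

Neither inclusion holds.

(⊆) This inclusion fails. Take C = {1}, B = ∅, T = ∅; then 1 ∈ (C ∪ B) ∩ (C ∖ B) but 1 ∉ T.

(⊇) This inclusion fails. Take C = ∅, B = ∅, T = {1}; then 1 ∈ T but 1 ∉ (C ∪ B) ∩ (C ∖ B).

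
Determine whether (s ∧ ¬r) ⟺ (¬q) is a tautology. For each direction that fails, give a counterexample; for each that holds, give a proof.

(⇒) fails and (⇐) fails.

Forward direction. This fails. Under s = T, r = F, q = T, the left side is true but the right side is false.

Converse. This fails. Under s = F, r = F, q = F, the left side is false but the right side is true.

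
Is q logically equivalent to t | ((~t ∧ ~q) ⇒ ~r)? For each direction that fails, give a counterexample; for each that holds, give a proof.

(⟹) Assume the antecedent. If t is true, t | ((~t ∧ ~q) ⇒ ~r) reduces to true regardless of the other variables. If t is false, the antecedent forces (t = F, r = F, q = T) or (t = F, r = T, q = T), and t | ((~t ∧ ~q) ⇒ ~r) holds there. Either way t | ((~t ∧ ~q) ⇒ ~r) holds.

(⟸) This fails. Under t = F, r = F, q = F, the left side is false but the right side is true.

Only the forward implication holds.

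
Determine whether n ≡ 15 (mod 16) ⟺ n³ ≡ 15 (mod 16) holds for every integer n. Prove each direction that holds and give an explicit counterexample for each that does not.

The biconditional holds.

(⟹) Suppose n ≡ 15 (mod 16). Write n = 16j + 15. Then (16j + 15)³ = 4096j³ + 11520j² + 10800j + 3375 = 16(256j³ + 720j² + 675j + 210) + 15, so n³ ≡ 15 (mod 16).

(⟸) Conversely, suppose n³ ≡ 15 (mod 16). The only residue r in {0, …, 15} with r³ ≡ 15 (mod 16) is r = 15, so n ≡ 15 (mod 16).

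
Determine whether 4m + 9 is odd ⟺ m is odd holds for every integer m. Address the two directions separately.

(←) Suppose m is odd. Since 4 is even, 4m is even for every m, so 4m + 9 has the same parity as 9, which is odd. Hence 4m + 9 is odd.

(→) This fails: take m = 6. Then 4m + 9 = 33, which is odd, yet m = 6 is even, not odd.

(⇒) fails; (⇐) holds.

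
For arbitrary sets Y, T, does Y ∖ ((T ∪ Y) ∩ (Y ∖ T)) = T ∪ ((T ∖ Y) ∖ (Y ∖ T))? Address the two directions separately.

(⟹) Let x ∈ Y ∖ ((T ∪ Y) ∩ (Y ∖ T)). Then x ∈ Y ∩ T, from which x ∈ T ∪ ((T ∖ Y) ∖ (Y ∖ T)).

(⟸) This inclusion fails. Take Y = ∅, T = {1}; then 1 ∈ T ∪ ((T ∖ Y) ∖ (Y ∖ T)) but 1 ∉ Y ∖ ((T ∪ Y) ∩ (Y ∖ T)).

The sets are not equal: only the forward inclusion holds.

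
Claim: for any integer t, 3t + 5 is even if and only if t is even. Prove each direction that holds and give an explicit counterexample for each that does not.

(⟹) This fails: t = 7 gives 3t + 5 = 26, which is even, but 7 is odd, not even.

(⟸) This also fails: t = 6 is even, but 3t + 5 = 23 is odd, not even.

Neither direction holds.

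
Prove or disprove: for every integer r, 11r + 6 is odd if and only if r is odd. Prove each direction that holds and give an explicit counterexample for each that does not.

Both directions hold; the statement is true.

(⇐) Suppose r is odd; write r = 2j + 1. Then 11r + 6 = 11·(2j + 1) + 6 = 2·11j + 17, which is odd.

(⇒) Suppose 11r + 6 is odd. Since 11 is odd, 11r and r have the same parity, so 11r + 6 ≡ r + 6 (mod 2). As 6 is even, 11r + 6 is odd exactly when r is odd. Thus r is odd.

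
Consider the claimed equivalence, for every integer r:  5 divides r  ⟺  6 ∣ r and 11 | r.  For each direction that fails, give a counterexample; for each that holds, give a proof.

Neither implication holds.

(⟹) This fails: take r = 5. Certainly 5 ∣ 5, but 6 ∤ 5.

(⟸) This fails: take r = 66. Both 6 ∣ 66 and 11 ∣ 66, yet 66 is not a multiple of 5 (since 66 = 13·5 + 1), so 5 ∤ 66.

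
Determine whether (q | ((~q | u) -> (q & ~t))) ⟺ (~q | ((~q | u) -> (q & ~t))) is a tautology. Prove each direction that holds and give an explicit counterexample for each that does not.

(⇒) fails and (⇐) fails.

(⇒) This fails. Under q = T, u = T, t = T, the left side is true but the right side is false.

(⇐) This fails. Under q = F, u = F, t = F, the left side is false but the right side is true.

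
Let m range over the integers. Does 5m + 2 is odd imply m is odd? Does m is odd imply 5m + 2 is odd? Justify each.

(→) Suppose 5m + 2 is odd. Since 5 is odd, 5m and m have the same parity, so 5m + 2 ≡ m + 2 (mod 2). As 2 is even, 5m + 2 is odd exactly when m is odd. Thus m is odd.

(←) Conversely, suppose m is odd; write m = 2j + 1. Then 5m + 2 = 5·(2j + 1) + 2 = 2·5j + 7, which is odd.

The biconditional holds.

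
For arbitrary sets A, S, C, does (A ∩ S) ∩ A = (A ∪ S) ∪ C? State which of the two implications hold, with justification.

(⟹) Let x ∈ (A ∩ S) ∩ A. Then either x ∈ A ∩ S and x ∉ C; or x ∈ A ∩ S ∩ C. In each case x ∈ (A ∪ S) ∪ C, so (A ∩ S) ∩ A ⊆ (A ∪ S) ∪ C.

(⟸) This inclusion fails. Take A = {1}, S = ∅, C = ∅; then 1 ∈ (A ∪ S) ∪ C but 1 ∉ (A ∩ S) ∩ A.

Only the forward inclusion holds.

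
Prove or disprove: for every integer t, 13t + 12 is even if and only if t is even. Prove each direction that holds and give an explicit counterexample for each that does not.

Forward direction. Suppose 13t + 12 is even. Since 13 is odd, 13t and t have the same parity, so 13t + 12 ≡ t + 12 (mod 2). As 12 is even, 13t + 12 is even exactly when t is even. Thus t is even.

Converse. Suppose t is even; write t = 2j. Then 13t + 12 = 13·(2j) + 12 = 2·13j + 12, which is even.

Both directions hold.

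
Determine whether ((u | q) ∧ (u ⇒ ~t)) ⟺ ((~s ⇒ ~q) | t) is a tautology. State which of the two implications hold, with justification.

(⇒) fails and (⇐) fails.

[⇒] This fails. Under t = F, q = T, s = F, u = F, the left side is true but the right side is false.

[⇐] This fails. Under t = F, q = F, s = F, u = F, the left side is false but the right side is true.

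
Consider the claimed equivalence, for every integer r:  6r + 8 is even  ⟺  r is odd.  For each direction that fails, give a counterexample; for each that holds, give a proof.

(→) This fails: take r = 4. Then 6r + 8 = 32, which is even, yet r = 4 is even, not odd.

(←) Suppose r is odd. Since 6 is even, 6r is even for every r, so 6r + 8 has the same parity as 8, which is even. Hence 6r + 8 is even.

Not equivalent: only (⇐) holds.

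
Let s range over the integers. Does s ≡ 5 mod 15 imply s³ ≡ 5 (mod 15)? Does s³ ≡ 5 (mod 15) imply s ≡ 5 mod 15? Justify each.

Both directions hold; the statement is true.

(⟹) Suppose s ≡ 5 mod 15. Write s = 15j + 5. Then (15j + 5)³ = 3375j³ + 3375j² + 1125j + 125 = 15(225j³ + 225j² + 75j + 8) + 5, so s³ ≡ 5 (mod 15).

(⟸) Conversely, suppose s³ ≡ 5 (mod 15). The only residue r in {0, …, 14} with r³ ≡ 5 (mod 15) is r = 5, so s ≡ 5 (mod 15).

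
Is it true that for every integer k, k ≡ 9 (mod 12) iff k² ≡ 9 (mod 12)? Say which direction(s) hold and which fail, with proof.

(→) Suppose k ≡ 9 (mod 12). Write k = 12j + 9. Then (12j + 9)² = 144j² + 216j + 81 = 12(12j² + 18j + 6) + 9, so k² ≡ 9 (mod 12).

(←) This fails: take k = 3. Then 3² = 9 ≡ 9 (mod 12), yet 3 ≡ 3 (mod 12), not 9.

Only the forward implication holds.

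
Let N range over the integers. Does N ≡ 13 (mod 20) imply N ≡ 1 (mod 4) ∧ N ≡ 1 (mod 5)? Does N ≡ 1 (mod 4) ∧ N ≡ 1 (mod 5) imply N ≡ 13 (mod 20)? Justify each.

(⟹) This fails: N = 13 gives 13 ≡ 13 (mod 20) but 13 ≡ 3 (mod 5), so the conjunction on the right does not hold.

(⟸) This fails: N = 1 satisfies both congruences on the right (1 ≡ 1 mod 4 and 1 ≡ 1 mod 5) yet 1 ≡ 1 (mod 20), not 13.

(⇒) fails and (⇐) fails.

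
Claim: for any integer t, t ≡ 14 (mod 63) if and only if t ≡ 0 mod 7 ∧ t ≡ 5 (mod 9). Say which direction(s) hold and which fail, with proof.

Both directions hold.

(⇐) If t ≡ 0 (mod 7) and t ≡ 5 (mod 9), then by the Chinese remainder theorem t ≡ 14 (mod 63). This is exactly t ≡ 14 (mod 63).

(⇒) Suppose t ≡ 14 (mod 63); write t = 63j + 14. Since 7 ∣ 63, reducing mod 7 gives t ≡ 14 ≡ 0 (mod 7); since 9 ∣ 63, reducing mod 9 gives t ≡ 14 ≡ 5 (mod 9).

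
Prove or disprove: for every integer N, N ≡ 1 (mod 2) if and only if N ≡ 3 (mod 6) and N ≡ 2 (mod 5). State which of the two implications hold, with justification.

Only the reverse direction holds.

(←) If N ≡ 3 (mod 6) and N ≡ 2 (mod 5), then by the Chinese remainder theorem N ≡ 27 (mod 30). Since 27 ≡ 1 (mod 2) and 2 ∣ 30, we get N ≡ 1 (mod 2).

(→) This fails: N = 1 gives 1 ≡ 1 (mod 2) but 1 ≡ 1 (mod 6), so the conjunction on the right does not hold.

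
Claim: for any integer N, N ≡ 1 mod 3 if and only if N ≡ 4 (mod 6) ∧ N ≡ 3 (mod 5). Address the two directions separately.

[⇒] This fails: N = 1 gives 1 ≡ 1 (mod 3) but 1 ≡ 1 (mod 6), so the conjunction on the right does not hold.

[⇐] Conversely, if N ≡ 4 (mod 6) and N ≡ 3 (mod 5), then by the Chinese remainder theorem N ≡ 28 (mod 30). Since 28 ≡ 1 (mod 3) and 3 ∣ 30, we get N ≡ 1 (mod 3).

(⇒) fails; (⇐) holds.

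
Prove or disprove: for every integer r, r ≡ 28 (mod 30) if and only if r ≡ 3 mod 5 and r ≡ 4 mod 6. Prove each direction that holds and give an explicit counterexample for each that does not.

The biconditional holds.

[⇒] Suppose r ≡ 28 (mod 30); write r = 30j + 28. Since 5 ∣ 30, reducing mod 5 gives r ≡ 28 ≡ 3 (mod 5); since 6 ∣ 30, reducing mod 6 gives r ≡ 28 ≡ 4 (mod 6).

[⇐] Conversely, if r ≡ 3 (mod 5) and r ≡ 4 (mod 6), then by the Chinese remainder theorem r ≡ 28 (mod 30). This is exactly r ≡ 28 (mod 30).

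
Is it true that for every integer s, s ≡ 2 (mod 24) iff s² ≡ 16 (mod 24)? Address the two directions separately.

(⟹) This fails: take s = 2. Then 2 ≡ 2 (mod 24), but 2² = 4 ≡ 4 (mod 24), not 16.

(⟸) This fails: take s = 4. Then 4² = 16 ≡ 16 (mod 24), yet 4 ≡ 4 (mod 24), not 2.

Neither implication holds.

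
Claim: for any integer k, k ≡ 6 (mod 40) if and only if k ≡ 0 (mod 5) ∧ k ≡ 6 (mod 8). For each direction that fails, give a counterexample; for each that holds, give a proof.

Neither implication holds.

(→) This fails: k = 6 gives 6 ≡ 6 (mod 40) but 6 ≡ 1 (mod 5), so the conjunction on the right does not hold.

(←) This fails: k = 30 satisfies both congruences on the right (30 ≡ 0 mod 5 and 30 ≡ 6 mod 8) yet 30 ≡ 30 (mod 40), not 6.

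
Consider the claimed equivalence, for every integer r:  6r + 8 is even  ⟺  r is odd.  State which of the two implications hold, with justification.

Forward direction. This fails: take r = 0. Then 6r + 8 = 8, which is even, yet r = 0 is even, not odd.

Converse. Suppose r is odd. Since 6 is even, 6r is even for every r, so 6r + 8 has the same parity as 8, which is even. Hence 6r + 8 is even.

Not equivalent: only (⇐) holds.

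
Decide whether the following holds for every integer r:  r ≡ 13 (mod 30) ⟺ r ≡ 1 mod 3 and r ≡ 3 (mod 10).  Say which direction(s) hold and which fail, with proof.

[⇒] Suppose r ≡ 13 (mod 30); write r = 30j + 13. Since 3 ∣ 30, reducing mod 3 gives r ≡ 13 ≡ 1 (mod 3); since 10 ∣ 30, reducing mod 10 gives r ≡ 13 ≡ 3 (mod 10).

[⇐] Conversely, if r ≡ 1 (mod 3) and r ≡ 3 (mod 10), then by the Chinese remainder theorem r ≡ 13 (mod 30). This is exactly r ≡ 13 (mod 30).

Both directions hold; the statement is true.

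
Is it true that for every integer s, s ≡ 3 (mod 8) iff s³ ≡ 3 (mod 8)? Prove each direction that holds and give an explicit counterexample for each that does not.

(→) Suppose s ≡ 3 (mod 8). Write s = 8j + 3. Then (8j + 3)³ = 512j³ + 576j² + 216j + 27 = 8(64j³ + 72j² + 27j + 3) + 3, so s³ ≡ 3 (mod 8).

(←) Conversely, suppose s³ ≡ 3 (mod 8). The only residue r in {0, …, 7} with r³ ≡ 3 (mod 8) is r = 3, so s ≡ 3 (mod 8).

Both directions hold.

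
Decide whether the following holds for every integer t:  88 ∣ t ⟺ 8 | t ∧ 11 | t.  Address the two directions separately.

(⟸) Suppose 8 ∣ t and 11 ∣ t. Any common multiple of 8 and 11 is a multiple of their lcm; here gcd(8, 11) = 1, so lcm(8, 11) = 8·11 = 88, so 88 ∣ t.

(⟹) If 88 ∣ t, write t = 88q. Since 88 = 11·8, t = 8·(11q), so 8 ∣ t; and since 88 = 8·11, t = 11·(8q), so 11 ∣ t.

The biconditional holds.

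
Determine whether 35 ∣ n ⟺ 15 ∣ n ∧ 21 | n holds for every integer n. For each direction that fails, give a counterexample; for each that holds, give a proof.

(⇒) This fails: take n = 35. Certainly 35 ∣ 35, but 15 ∤ 35.

(⇐) Suppose 15 ∣ n and 21 ∣ n. Any common multiple of 15 and 21 is a multiple of their lcm; here lcm(15, 21) = 15·21/gcd(15, 21) = 315/3 = 105, so 105 ∣ n. Since 35 ∣ 105, it follows that 35 ∣ n.

Not equivalent: only (⇐) holds.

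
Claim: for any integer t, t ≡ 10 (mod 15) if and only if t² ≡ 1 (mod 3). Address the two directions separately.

Forward direction. Suppose t ≡ 10 (mod 15). Then t² ≡ 10² = 100 (mod 15), and since 3 ∣ 15, also t² ≡ 1 (mod 3).

Converse. This fails: take t = 1. Then 1² = 1 ≡ 1 (mod 3), yet 1 ≡ 1 (mod 15), not 10.

The forward direction holds; the converse fails.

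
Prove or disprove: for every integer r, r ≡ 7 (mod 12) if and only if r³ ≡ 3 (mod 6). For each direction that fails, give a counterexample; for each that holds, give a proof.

Neither direction holds.

(⟹) This fails: take r = 7. Then 7 ≡ 7 (mod 12), but 7³ = 343 ≡ 1 (mod 6), not 3.

(⟸) This fails: take r = 3. Then 3³ = 27 ≡ 3 (mod 6), yet 3 ≡ 3 (mod 12), not 7.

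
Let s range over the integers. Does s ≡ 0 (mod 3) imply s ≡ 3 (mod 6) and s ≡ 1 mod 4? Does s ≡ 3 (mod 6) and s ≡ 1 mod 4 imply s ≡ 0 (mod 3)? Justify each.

(→) This fails: s = 0 gives 0 ≡ 0 (mod 3) but 0 ≡ 0 (mod 6), so the conjunction on the right does not hold.

(←) Conversely, if s ≡ 3 (mod 6) and s ≡ 1 (mod 4), then by the Chinese remainder theorem s ≡ 9 (mod 12). Since 9 ≡ 0 (mod 3) and 3 ∣ 12, we get s ≡ 0 (mod 3).

Only the converse holds.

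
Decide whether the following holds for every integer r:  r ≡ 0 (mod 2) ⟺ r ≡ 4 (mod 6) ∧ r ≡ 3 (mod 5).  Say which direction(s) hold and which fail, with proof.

Only the converse holds.

(⟸) If r ≡ 4 (mod 6) and r ≡ 3 (mod 5), then by the Chinese remainder theorem r ≡ 28 (mod 30). Since 28 ≡ 0 (mod 2) and 2 ∣ 30, we get r ≡ 0 (mod 2).

(⟹) This fails: r = 0 gives 0 ≡ 0 (mod 2) but 0 ≡ 0 (mod 6), so the conjunction on the right does not hold.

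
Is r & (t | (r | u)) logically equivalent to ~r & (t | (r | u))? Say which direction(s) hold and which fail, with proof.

Both directions fail.

[⇒] This fails. Under t = F, r = T, u = F, the left side is true but the right side is false.

[⇐] This fails. Under t = T, r = F, u = F, the left side is false but the right side is true.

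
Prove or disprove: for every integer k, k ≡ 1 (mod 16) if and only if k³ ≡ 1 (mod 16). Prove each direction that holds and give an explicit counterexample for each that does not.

(←) Suppose k³ ≡ 1 (mod 16). The only residue r in {0, …, 15} with r³ ≡ 1 (mod 16) is r = 1, so k ≡ 1 (mod 16).

(→) Suppose k ≡ 1 (mod 16). Write k = 16j + 1. Then (16j + 1)³ = 4096j³ + 768j² + 48j + 1 = 16(256j³ + 48j² + 3j) + 1, so k³ ≡ 1 (mod 16).

Both implications hold.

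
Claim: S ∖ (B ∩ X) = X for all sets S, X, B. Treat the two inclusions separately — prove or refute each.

(⊆) fails and (⊇) fails.

(⊆) This inclusion fails. Take S = {1}, X = ∅, B = ∅; then 1 ∈ S ∖ (B ∩ X) but 1 ∉ X.

(⊇) This inclusion fails. Take S = ∅, X = {1}, B = ∅; then 1 ∈ X but 1 ∉ S ∖ (B ∩ X).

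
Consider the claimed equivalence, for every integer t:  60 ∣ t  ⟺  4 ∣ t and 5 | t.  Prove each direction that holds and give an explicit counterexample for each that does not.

(⇒) If 60 ∣ t, write t = 60q. Since 60 = 15·4, t = 4·(15q), so 4 ∣ t; and since 60 = 12·5, t = 5·(12q), so 5 ∣ t.

(⇐) This fails: take t = 20. Both 4 ∣ 20 and 5 ∣ 20, yet 20 is not a multiple of 60 (since 20 = 0·60 + 20), so 60 ∤ 20.

Only the forward implication holds.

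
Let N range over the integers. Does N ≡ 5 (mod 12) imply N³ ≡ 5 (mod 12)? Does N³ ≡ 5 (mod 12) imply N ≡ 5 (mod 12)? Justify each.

Equivalent; both directions hold.

Forward direction. Suppose N ≡ 5 (mod 12). Write N = 12j + 5. Then (12j + 5)³ = 1728j³ + 2160j² + 900j + 125 = 12(144j³ + 180j² + 75j + 10) + 5, so N³ ≡ 5 (mod 12).

Converse. Suppose N³ ≡ 5 (mod 12). The only residue r in {0, …, 11} with r³ ≡ 5 (mod 12) is r = 5, so N ≡ 5 (mod 12).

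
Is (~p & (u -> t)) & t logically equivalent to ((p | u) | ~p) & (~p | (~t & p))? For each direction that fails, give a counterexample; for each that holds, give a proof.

Not equivalent: only (⇒) holds.

(⟹) Assume the antecedent. If u is true, the antecedent forces (u = T, t = T, p = F), and the consequent holds there. If u is false, the antecedent forces (u = F, t = T, p = F), and the consequent holds there. Either way the consequent holds.

(⟸) This fails. Under u = F, t = F, p = F, the left side is false but the right side is true.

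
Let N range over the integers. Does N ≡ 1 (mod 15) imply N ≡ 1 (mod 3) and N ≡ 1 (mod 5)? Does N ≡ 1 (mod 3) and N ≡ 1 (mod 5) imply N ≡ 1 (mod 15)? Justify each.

(⇒) Suppose N ≡ 1 (mod 15); write N = 15j + 1. Since 3 ∣ 15, reducing mod 3 gives N ≡ 1 (mod 3); since 5 ∣ 15, reducing mod 5 gives N ≡ 1 (mod 5).

(⇐) Conversely, if N ≡ 1 (mod 3) and N ≡ 1 (mod 5), then by the Chinese remainder theorem N ≡ 1 (mod 15). This is exactly N ≡ 1 (mod 15).

Both directions hold.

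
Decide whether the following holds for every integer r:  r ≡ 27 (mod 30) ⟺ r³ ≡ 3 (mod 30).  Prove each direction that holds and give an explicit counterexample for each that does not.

Both directions hold; the statement is true.

(←) Suppose r³ ≡ 3 (mod 30). The only residue r in {0, …, 29} with r³ ≡ 3 (mod 30) is r = 27, so r ≡ 27 (mod 30).

(→) Suppose r ≡ 27 (mod 30). Write r = 30j + 27. Then (30j + 27)³ = 27000j³ + 72900j² + 65610j + 19683 = 30(900j³ + 2430j² + 2187j + 656) + 3, so r³ ≡ 3 (mod 30).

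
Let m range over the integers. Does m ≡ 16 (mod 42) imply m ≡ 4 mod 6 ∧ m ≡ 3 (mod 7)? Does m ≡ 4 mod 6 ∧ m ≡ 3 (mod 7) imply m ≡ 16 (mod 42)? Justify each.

(⟹) This fails: m = 16 gives 16 ≡ 16 (mod 42) but 16 ≡ 2 (mod 7), so the conjunction on the right does not hold.

(⟸) This fails: m = 10 satisfies both congruences on the right (10 ≡ 4 mod 6 and 10 ≡ 3 mod 7) yet 10 ≡ 10 (mod 42), not 16.

(⇒) fails and (⇐) fails.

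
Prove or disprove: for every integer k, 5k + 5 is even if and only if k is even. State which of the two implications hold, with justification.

[⇒] This fails: k = 5 gives 5k + 5 = 30, which is even, but 5 is odd, not even.

[⇐] This also fails: k = 2 is even, but 5k + 5 = 15 is odd, not even.

(⇒) fails and (⇐) fails.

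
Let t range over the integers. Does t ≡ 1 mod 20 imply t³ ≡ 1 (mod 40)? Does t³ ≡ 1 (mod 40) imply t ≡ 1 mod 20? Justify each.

Forward direction. This fails: take t = 21. Then 21 ≡ 1 (mod 20), but 21³ = 9261 ≡ 21 (mod 40), not 1.

Converse. The residues r modulo 40 with r³ ≡ 1 (mod 40) are exactly {1}, and each is ≡ 1 (mod 20).

Only the converse holds.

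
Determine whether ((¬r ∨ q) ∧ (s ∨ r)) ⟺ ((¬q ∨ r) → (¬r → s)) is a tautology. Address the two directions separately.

Only the forward implication holds.

Forward direction. Assume the antecedent. If q is true, (¬q ∨ r) → (¬r → s) reduces to true regardless of the other variables. If q is false, the antecedent forces (q = F, s = T, r = F), and (¬q ∨ r) → (¬r → s) holds there. Either way (¬q ∨ r) → (¬r → s) holds.

Converse. This fails. Under q = T, s = F, r = F, the left side is false but the right side is true.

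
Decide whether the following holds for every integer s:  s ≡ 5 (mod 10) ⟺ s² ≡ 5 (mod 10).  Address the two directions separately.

(→) Suppose s ≡ 5 (mod 10). Write s = 10j + 5. Then (10j + 5)² = 100j² + 100j + 25 = 10(10j² + 10j + 2) + 5, so s² ≡ 5 (mod 10).

(←) Conversely, suppose s² ≡ 5 (mod 10). The only residue r in {0, …, 9} with r² ≡ 5 (mod 10) is r = 5, so s ≡ 5 (mod 10).

Equivalent; both directions hold.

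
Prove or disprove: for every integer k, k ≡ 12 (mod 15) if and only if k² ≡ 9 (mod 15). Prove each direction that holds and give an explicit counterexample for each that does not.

(⇒) Suppose k ≡ 12 (mod 15). Write k = 15j + 12. Then (15j + 12)² = 225j² + 360j + 144 = 15(15j² + 24j + 9) + 9, so k² ≡ 9 (mod 15).

(⇐) This fails: take k = 3. Then 3² = 9 ≡ 9 (mod 15), yet 3 ≡ 3 (mod 15), not 12.

Only the forward implication holds.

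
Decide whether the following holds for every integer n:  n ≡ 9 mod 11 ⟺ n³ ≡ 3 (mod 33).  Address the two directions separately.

Only the reverse direction holds.

Forward direction. This fails: take n = 20. Then 20 ≡ 9 (mod 11), but 20³ = 8000 ≡ 14 (mod 33), not 3.

Converse. The residues r modulo 33 with r³ ≡ 3 (mod 33) are exactly {9}, and each is ≡ 9 (mod 11).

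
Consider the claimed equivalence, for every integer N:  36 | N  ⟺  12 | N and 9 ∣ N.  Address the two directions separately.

[⇐] Suppose 12 ∣ N and 9 ∣ N. Any common multiple of 12 and 9 is a multiple of their lcm; here lcm(12, 9) = 12·9/gcd(12, 9) = 108/3 = 36, so 36 ∣ N.

[⇒] If 36 ∣ N, write N = 36q. Since 36 = 3·12, N = 12·(3q), so 12 ∣ N; and since 36 = 4·9, N = 9·(4q), so 9 ∣ N.

Both directions hold; the statement is true.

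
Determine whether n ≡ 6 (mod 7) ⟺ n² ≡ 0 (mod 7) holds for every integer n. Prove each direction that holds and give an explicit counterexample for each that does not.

Neither direction holds.

(⟹) This fails: take n = 6. Then 6 ≡ 6 (mod 7), but 6² = 36 ≡ 1 (mod 7), not 0.

(⟸) This fails: take n = 0. Then 0² = 0 ≡ 0 (mod 7), yet 0 ≡ 0 (mod 7), not 6.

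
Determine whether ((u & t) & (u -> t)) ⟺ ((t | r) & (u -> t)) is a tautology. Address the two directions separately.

Only the forward implication holds.

Forward direction. Assume the antecedent. If r is true, the antecedent forces (r = T, u = T, t = T), and (t | r) & (u -> t) holds there. If r is false, the antecedent forces (r = F, u = T, t = T), and (t | r) & (u -> t) holds there. Either way (t | r) & (u -> t) holds.

Converse. This fails. Under r = T, u = F, t = F, the left side is false but the right side is true.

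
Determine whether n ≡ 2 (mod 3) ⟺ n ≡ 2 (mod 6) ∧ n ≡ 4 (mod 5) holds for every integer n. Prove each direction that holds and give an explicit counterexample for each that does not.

(→) This fails: n = 2 gives 2 ≡ 2 (mod 3) but 2 ≡ 2 (mod 5), so the conjunction on the right does not hold.

(←) Conversely, if n ≡ 2 (mod 6) and n ≡ 4 (mod 5), then by the Chinese remainder theorem n ≡ 14 (mod 30). Since 14 ≡ 2 (mod 3) and 3 ∣ 30, we get n ≡ 2 (mod 3).

Only the reverse direction holds.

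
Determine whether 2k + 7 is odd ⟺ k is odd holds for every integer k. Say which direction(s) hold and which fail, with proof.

(⇐) Suppose k is odd. Since 2 is even, 2k is even for every k, so 2k + 7 has the same parity as 7, which is odd. Hence 2k + 7 is odd.

(⇒) This fails: take k = 0. Then 2k + 7 = 7, which is odd, yet k = 0 is even, not odd.

Not equivalent: only (⇐) holds.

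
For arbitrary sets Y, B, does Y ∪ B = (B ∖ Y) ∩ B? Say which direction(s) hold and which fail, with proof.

(⊆) fails; (⊇) holds.

Forward inclusion. This inclusion fails. Take Y = {1}, B = ∅; then 1 ∈ Y ∪ B but 1 ∉ (B ∖ Y) ∩ B.

Reverse inclusion. Let x ∈ (B ∖ Y) ∩ B. Then x ∈ B and x ∉ Y, from which x ∈ Y ∪ B.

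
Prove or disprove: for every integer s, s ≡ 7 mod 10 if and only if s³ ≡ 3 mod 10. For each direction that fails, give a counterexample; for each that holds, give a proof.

Converse. Suppose s³ ≡ 3 (mod 10). The only residue r in {0, …, 9} with r³ ≡ 3 (mod 10) is r = 7, so s ≡ 7 (mod 10).

Forward direction. Suppose s ≡ 7 mod 10. Write s = 10j + 7. Then (10j + 7)³ = 1000j³ + 2100j² + 1470j + 343 = 10(100j³ + 210j² + 147j + 34) + 3, so s³ ≡ 3 (mod 10).

The biconditional holds.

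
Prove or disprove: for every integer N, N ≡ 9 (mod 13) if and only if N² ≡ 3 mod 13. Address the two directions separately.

The forward direction holds; the converse fails.

(→) Suppose N ≡ 9 (mod 13). Write N = 13j + 9. Then (13j + 9)² = 169j² + 234j + 81 = 13(13j² + 18j + 6) + 3, so N² ≡ 3 (mod 13).

(←) This fails: take N = 4. Then 4² = 16 ≡ 3 (mod 13), yet 4 ≡ 4 (mod 13), not 9.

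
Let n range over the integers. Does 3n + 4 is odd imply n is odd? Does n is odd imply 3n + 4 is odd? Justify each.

Equivalent; both directions hold.

(⟸) Suppose n is odd; write n = 2j + 1. Then 3n + 4 = 3·(2j + 1) + 4 = 2·3j + 7, which is odd.

(⟹) Suppose 3n + 4 is odd. Since 3 is odd, 3n and n have the same parity, so 3n + 4 ≡ n + 4 (mod 2). As 4 is even, 3n + 4 is odd exactly when n is odd. Thus n is odd.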